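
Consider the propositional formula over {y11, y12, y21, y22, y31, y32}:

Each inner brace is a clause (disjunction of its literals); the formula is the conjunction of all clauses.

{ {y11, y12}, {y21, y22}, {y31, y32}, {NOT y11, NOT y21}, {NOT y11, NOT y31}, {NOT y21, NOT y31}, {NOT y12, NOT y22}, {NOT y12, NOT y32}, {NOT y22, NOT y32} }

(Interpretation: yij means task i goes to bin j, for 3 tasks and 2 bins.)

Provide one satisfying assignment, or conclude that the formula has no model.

UNSATISFIABLE

Branch on y11: set y11 = true.
From the singleton clause (NOT y21), y21 = false.
From the singleton clause (y22), y22 = true.
From the singleton clause (NOT y31), y31 = false.
From the singleton clause (y32), y32 = true.
Now (NOT y32) is unsatisfied and unit — conflict.
So y11 must be the other value — set y11 = false.
From the singleton clause (y12), y12 = true.
From the singleton clause (NOT y22), y22 = false.
From the singleton clause (y21), y21 = true.
From the singleton clause (NOT y31), y31 = false.
From the singleton clause (y32), y32 = true.
Now (NOT y32) is unsatisfied and unit — conflict.
Neither y11 = true nor y11 = false works.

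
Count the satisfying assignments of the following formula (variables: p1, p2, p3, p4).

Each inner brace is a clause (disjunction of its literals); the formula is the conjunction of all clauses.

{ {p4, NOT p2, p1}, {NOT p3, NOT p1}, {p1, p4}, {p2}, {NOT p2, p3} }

1

There are 2^4 = 16 truth assignments over (p1, p2, p3, p4).
Check each against the 5 clauses (columns in the order p1, p2, p3, p4):
  F F F F  ✗ fails (p1 OR p4)
  F F F T  ✗ fails (p2)
  F F T F  ✗ fails (p1 OR p4)
  F F T T  ✗ fails (p2)
  F T F F  ✗ fails (p4 OR NOT p2 OR p1)
  F T F T  ✗ fails (NOT p2 OR p3)
  F T T F  ✗ fails (p4 OR NOT p2 OR p1)
  F T T T  ✓ satisfies all
  T F F F  ✗ fails (p2)
  T F F T  ✗ fails (p2)
  T F T F  ✗ fails (NOT p3 OR NOT p1)
  T F T T  ✗ fails (NOT p3 OR NOT p1)
  T T F F  ✗ fails (NOT p2 OR p3)
  T T F T  ✗ fails (NOT p2 OR p3)
  T T T F  ✗ fails (NOT p3 OR NOT p1)
  T T T T  ✗ fails (NOT p3 OR NOT p1)
1 of the 16 rows is a model.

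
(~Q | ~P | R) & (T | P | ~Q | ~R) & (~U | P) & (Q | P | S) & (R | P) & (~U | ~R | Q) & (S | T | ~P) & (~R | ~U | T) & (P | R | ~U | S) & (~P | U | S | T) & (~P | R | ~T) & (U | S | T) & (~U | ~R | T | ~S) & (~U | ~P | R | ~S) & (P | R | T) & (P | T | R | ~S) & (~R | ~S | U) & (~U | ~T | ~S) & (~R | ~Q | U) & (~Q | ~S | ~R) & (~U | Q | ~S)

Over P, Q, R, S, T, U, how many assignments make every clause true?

There are 2^6 = 64 truth assignments over (P, Q, R, S, T, U).
Split on U. With U = 1, the clauses containing U are satisfied and ~U drops from the rest; 1 of the 2^5 = 32 assignments to the other variables satisfy what remains.
With U = 0, by the same count on the reduced clause set, 2 assignments work.
(One model: P=T, Q=F, R=F, S=T, T=F, U=F.)
Total: 1 + 2 = 3.

3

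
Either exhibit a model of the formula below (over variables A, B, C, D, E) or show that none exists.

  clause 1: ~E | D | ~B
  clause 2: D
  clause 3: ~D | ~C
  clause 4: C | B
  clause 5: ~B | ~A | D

A=0,  B=1,  C=0,  D=1,  E=1

Unit clause (D) forces D = 1.
Unit clause (~C) forces C = 0.
Unit clause (B) forces B = 1.
Every clause is now satisfied; A, E are unconstrained.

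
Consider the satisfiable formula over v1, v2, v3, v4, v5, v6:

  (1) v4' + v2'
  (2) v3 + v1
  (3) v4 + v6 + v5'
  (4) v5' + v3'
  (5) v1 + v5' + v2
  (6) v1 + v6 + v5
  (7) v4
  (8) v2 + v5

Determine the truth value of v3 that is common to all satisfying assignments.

False

Suppose v3 = 1.
The clause (v5') is unit, so v5 = 0.
The clause (v4) is unit, so v4 = 1.
The clause (v2') is unit, so v2 = 0.
That conflicts with the unit clause (v2).
So every satisfying assignment has v3 = False.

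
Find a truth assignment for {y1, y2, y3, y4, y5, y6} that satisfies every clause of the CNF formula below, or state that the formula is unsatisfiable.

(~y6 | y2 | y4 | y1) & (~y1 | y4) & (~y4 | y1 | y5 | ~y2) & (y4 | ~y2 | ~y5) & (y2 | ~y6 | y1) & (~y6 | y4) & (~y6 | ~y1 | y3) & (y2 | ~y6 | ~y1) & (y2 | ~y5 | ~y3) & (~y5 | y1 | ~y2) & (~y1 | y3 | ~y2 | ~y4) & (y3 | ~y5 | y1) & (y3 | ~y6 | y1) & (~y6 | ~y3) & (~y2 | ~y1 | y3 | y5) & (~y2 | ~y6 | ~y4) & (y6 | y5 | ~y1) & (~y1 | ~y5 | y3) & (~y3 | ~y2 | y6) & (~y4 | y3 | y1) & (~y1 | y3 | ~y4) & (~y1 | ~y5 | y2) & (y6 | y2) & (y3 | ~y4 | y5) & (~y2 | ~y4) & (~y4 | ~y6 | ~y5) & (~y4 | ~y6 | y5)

y1=0,  y2=1,  y3=0,  y4=0,  y5=0,  y6=0

Case y1 = 0:
Case y2 = 1:
Unit clause (~y5) forces y5 = 0.
Unit clause (~y4) forces y4 = 0.
Unit clause (~y6) forces y6 = 0.
Unit clause (~y3) forces y3 = 0.
Every clause now holds.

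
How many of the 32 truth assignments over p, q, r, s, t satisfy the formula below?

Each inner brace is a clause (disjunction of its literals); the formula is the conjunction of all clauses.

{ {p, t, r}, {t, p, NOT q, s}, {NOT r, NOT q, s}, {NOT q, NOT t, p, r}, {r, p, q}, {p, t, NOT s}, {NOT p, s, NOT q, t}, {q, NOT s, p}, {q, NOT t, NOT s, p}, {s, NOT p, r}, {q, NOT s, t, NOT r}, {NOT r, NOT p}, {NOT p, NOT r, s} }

7

There are 2^5 = 32 truth assignments over (p, q, r, s, t).
Split on t. With t = true, the clauses containing t are satisfied and NOT t drops from the rest; 4 of the 2^4 = 16 assignments to the other variables satisfy what remains.
With t = false, by the same count on the reduced clause set, 3 assignments work.
Total: 4 + 3 = 7.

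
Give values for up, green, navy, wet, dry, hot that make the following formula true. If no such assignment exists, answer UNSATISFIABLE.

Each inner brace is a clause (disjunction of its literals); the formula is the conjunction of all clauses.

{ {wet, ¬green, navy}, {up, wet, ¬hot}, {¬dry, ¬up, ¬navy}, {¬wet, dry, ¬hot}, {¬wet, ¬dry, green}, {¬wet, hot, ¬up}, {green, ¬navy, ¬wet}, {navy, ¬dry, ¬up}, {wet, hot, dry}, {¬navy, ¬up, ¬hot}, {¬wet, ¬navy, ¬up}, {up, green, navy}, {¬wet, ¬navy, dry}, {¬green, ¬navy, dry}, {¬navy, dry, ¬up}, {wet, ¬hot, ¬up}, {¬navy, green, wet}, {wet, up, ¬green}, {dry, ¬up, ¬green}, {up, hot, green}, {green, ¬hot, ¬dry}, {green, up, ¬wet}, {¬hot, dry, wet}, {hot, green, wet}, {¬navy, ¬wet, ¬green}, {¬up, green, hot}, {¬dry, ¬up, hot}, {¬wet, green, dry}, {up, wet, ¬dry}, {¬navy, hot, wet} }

Branch on wet: set wet = True.
Branch on dry: set dry = True.
Unit clause (green) forces green = True.
Unit clause (¬navy) forces navy = False.
Unit clause (¬up) forces up = False.
Every clause is now satisfied; hot is unconstrained.

up ↦ False; green ↦ True; navy ↦ False; wet ↦ True; dry ↦ True; hot ↦ True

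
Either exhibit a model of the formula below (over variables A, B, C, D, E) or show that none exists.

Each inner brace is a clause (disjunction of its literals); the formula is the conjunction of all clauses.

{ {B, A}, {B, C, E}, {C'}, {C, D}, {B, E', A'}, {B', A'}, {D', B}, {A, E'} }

A: 0; B: 1; C: 0; D: 1; E: 0

The clause (C') is unit, so C = 0.
The clause (D) is unit, so D = 1.
The clause (B) is unit, so B = 1.
The clause (A') is unit, so A = 0.
The clause (E') is unit, so E = 0.
All clauses are satisfied.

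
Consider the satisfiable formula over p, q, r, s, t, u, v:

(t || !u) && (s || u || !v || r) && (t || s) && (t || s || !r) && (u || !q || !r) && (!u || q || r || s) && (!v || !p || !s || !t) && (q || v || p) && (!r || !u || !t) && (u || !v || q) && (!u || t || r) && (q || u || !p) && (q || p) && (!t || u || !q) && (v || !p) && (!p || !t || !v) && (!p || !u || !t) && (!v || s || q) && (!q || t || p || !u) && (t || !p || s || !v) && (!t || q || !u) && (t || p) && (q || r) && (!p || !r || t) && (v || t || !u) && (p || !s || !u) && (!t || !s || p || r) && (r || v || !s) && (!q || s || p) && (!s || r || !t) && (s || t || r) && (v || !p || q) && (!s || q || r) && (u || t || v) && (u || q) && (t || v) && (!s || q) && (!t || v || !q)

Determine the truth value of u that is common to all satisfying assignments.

False

Suppose u = true.
From the singleton clause (t), t = true.
From the singleton clause (!r), r = false.
From the singleton clause (!p), p = false.
From the singleton clause (q), q = true.
From the singleton clause (!s), s = false.
That conflicts with the unit clause (s).
So every satisfying assignment has u = False.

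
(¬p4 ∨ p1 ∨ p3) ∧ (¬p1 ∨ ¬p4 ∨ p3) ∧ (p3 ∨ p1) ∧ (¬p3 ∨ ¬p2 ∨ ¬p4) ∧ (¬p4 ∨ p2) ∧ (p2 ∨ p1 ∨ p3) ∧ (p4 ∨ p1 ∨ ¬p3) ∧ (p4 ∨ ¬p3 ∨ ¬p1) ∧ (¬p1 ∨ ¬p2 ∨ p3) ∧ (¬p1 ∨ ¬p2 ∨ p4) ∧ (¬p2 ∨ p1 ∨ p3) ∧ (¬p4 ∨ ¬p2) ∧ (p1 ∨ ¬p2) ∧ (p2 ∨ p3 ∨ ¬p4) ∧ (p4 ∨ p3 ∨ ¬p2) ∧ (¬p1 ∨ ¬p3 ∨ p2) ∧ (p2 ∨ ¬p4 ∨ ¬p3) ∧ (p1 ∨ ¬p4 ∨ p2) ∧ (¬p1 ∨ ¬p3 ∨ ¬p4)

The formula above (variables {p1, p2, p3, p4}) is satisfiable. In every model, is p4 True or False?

False

Suppose p4 = True.
Unit clause (p2) forces p2 = True.
But (¬p2) is also a unit clause — contradiction.
So every satisfying assignment has p4 = False.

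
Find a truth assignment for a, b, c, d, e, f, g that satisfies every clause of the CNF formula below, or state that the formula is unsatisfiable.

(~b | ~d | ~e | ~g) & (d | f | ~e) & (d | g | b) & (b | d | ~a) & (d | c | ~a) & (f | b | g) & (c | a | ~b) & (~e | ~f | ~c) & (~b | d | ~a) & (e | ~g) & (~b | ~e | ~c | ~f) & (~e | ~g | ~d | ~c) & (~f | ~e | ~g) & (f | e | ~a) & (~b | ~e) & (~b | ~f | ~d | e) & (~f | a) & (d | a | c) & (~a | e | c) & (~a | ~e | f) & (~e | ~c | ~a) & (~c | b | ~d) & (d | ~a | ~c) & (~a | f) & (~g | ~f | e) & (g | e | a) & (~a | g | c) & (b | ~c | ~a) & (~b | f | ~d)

a=0, b=0, c=0, d=1, e=1, f=0, g=1

Case e = 1:
The clause (~b) is unit, so b = 0.
Case d = 1:
The clause (~c) is unit, so c = 0.
Case f = 0:
The clause (g) is unit, so g = 1.
The clause (~a) is unit, so a = 0.
All clauses are satisfied.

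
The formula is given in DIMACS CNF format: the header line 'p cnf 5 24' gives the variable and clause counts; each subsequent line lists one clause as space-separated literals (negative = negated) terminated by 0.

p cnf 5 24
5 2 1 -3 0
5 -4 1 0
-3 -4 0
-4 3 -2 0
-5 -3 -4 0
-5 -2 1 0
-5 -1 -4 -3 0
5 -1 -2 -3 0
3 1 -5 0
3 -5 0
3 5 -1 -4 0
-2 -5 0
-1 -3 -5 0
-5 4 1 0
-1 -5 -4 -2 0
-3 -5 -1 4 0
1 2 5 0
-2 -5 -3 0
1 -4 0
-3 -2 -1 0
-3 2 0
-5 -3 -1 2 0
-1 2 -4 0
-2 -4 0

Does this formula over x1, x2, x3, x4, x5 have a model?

Case x3 = False:
The clause (¬x5) is unit, so x5 = False.
Case x4 = False:
Case x1 = True:
All clauses hold; x2 can take either value.
A satisfying assignment: x1 ↦ True,  x2 ↦ True,  x3 ↦ False,  x4 ↦ False,  x5 ↦ False.

Yes, satisfiable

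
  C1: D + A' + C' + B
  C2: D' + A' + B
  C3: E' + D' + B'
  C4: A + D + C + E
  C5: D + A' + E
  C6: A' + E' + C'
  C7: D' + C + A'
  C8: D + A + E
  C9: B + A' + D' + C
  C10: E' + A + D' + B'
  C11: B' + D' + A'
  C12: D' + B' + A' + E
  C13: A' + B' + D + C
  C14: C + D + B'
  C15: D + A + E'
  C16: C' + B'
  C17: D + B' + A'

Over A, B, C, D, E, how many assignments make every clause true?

There are 2^5 = 32 truth assignments over (A, B, C, D, E).
Split on A. With A = 1, the clauses containing A are satisfied and A' drops from the rest; 1 of the 2^4 = 16 assignments to the other variables satisfy what remains.
With A = 0, by the same count on the reduced clause set, 5 assignments work.
(One model: A=F, B=F, C=F, D=T, E=F.)
Total: 1 + 5 = 6.

6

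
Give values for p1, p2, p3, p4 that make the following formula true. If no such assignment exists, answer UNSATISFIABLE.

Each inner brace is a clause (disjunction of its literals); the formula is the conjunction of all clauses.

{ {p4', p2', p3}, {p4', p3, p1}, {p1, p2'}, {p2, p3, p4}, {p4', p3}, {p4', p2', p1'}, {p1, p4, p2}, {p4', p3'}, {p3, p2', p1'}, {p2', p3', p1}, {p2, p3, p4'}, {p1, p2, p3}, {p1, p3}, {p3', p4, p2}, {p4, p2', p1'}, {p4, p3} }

Branch on p1: set p1 = 1.
Branch on p4: set p4 = 0.
From the singleton clause (p2'), p2 = 0.
From the singleton clause (p3), p3 = 1.
But (p3') is also a unit clause — contradiction.
Undo p4 and try p4 = 1.
From the singleton clause (p3), p3 = 1.
But (p3') is also a unit clause — contradiction.
Both values of p4 lead to a conflict.
Undo p1 and try p1 = 0.
From the singleton clause (p2'), p2 = 0.
From the singleton clause (p4), p4 = 1.
From the singleton clause (p3), p3 = 1.
But (p3') is also a unit clause — contradiction.
Both values of p1 lead to a conflict.

UNSATISFIABLE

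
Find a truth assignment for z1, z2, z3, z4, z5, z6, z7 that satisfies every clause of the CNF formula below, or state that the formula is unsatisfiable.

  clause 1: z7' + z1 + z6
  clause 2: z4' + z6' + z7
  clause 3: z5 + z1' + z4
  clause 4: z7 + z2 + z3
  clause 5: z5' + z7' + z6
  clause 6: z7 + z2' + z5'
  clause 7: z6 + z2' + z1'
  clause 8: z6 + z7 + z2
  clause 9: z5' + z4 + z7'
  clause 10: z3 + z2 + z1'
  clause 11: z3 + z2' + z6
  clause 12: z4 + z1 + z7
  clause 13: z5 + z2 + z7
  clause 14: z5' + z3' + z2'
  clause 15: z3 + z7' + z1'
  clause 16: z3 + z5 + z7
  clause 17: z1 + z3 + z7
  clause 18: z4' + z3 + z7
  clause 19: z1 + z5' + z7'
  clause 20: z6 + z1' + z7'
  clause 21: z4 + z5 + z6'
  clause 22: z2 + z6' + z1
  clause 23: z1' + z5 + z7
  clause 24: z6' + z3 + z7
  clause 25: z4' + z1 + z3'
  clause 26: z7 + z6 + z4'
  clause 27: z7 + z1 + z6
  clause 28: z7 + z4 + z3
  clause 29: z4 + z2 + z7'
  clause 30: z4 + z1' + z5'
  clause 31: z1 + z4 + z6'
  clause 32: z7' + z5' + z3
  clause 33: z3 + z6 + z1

Case z7 = 1:
Case z1 = 0:
(z6) alone gives z6 = 1.
(z5') alone gives z5 = 0.
(z4) alone gives z4 = 1.
(z2) alone gives z2 = 1.
(z3') alone gives z3 = 0.
Every clause now holds.

z1 ↦ 0; z2 ↦ 1; z3 ↦ 0; z4 ↦ 1; z5 ↦ 0; z6 ↦ 1; z7 ↦ 1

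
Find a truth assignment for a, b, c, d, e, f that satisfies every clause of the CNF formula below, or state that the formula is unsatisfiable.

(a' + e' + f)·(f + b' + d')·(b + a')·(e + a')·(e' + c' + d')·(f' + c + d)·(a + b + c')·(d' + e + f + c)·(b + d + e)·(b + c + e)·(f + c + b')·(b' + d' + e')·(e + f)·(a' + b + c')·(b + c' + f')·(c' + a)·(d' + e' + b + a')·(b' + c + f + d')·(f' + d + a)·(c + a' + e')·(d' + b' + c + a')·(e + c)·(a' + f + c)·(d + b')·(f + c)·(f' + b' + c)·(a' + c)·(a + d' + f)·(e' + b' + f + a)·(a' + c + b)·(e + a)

Branch on b: set b = 0.
The clause (a') is unit, so a = 0.
The clause (c') is unit, so c = 0.
The clause (e) is unit, so e = 1.
The clause (f) is unit, so f = 1.
The clause (d) is unit, so d = 1.
Every clause now holds.

a: 0,  b: 0,  c: 0,  d: 1,  e: 1,  f: 1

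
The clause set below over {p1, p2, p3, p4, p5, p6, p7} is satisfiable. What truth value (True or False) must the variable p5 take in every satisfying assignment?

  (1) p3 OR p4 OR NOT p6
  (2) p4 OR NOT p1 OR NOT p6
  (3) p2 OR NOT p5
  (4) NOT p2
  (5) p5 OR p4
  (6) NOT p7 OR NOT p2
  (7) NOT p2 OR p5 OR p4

Suppose p5 = true.
From the singleton clause (p2), p2 = true.
That conflicts with the unit clause (NOT p2).
So every satisfying assignment has p5 = False.

False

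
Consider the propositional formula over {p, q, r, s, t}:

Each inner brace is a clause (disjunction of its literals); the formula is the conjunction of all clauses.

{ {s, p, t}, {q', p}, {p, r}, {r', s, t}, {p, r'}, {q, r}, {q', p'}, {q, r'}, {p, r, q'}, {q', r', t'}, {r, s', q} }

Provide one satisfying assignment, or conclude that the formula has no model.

UNSATISFIABLE

Try q = 0.
The clause (r) is unit, so r = 1.
But (r') is also a unit clause — contradiction.
So q must be the other value — set q = 1.
The clause (p) is unit, so p = 1.
But (p') is also a unit clause — contradiction.
Neither q = 1 nor q = 0 works.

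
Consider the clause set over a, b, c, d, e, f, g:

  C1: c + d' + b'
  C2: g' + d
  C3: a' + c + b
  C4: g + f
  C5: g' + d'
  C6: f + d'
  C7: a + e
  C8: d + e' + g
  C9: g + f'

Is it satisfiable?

Unsatisfiable

Branch on g: set g = 0.
Unit clause (f) forces f = 1.
But (f') is also a unit clause — contradiction.
Undo g and try g = 1.
Unit clause (d) forces d = 1.
But (d') is also a unit clause — contradiction.
Both values of g lead to a conflict.
No assignment satisfies every clause.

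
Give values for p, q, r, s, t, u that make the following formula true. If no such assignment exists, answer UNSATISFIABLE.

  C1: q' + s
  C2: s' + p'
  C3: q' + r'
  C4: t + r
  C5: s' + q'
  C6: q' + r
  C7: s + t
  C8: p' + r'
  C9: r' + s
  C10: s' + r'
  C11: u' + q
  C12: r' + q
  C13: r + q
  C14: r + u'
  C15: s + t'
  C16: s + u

UNSATISFIABLE

Branch on q: set q = 0.
The clause (u') is unit, so u = 0.
The clause (r') is unit, so r = 0.
That conflicts with the unit clause (r).
Backtrack on q: now try q = 1.
The clause (s) is unit, so s = 1.
That conflicts with the unit clause (s').
Both values of q lead to a conflict.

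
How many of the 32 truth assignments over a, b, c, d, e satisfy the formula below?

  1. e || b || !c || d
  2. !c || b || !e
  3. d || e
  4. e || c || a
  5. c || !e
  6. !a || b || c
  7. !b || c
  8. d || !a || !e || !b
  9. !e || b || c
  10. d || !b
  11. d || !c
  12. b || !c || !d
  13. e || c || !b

4

There are 2^5 = 32 truth assignments over (a, b, c, d, e).
Split on e. With e = true, the clauses containing e are satisfied and !e drops from the rest; 2 of the 2^4 = 16 assignments to the other variables satisfy what remains.
With e = false, by the same count on the reduced clause set, 2 assignments work.
Total: 2 + 2 = 4.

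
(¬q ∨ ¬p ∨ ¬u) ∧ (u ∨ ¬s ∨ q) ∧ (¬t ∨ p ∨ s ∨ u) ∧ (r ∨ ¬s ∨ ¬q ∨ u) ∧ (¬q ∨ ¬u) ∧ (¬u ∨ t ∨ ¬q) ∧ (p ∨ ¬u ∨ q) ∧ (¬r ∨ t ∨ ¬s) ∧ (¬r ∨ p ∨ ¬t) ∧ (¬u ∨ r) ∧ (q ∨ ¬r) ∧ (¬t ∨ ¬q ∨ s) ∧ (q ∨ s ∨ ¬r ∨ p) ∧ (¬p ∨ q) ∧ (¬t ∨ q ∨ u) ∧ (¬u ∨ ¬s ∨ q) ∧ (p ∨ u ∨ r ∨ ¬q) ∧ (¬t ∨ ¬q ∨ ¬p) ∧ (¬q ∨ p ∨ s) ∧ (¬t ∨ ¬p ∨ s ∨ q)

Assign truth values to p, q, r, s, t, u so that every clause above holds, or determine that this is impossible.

p ↦ True; q ↦ True; r ↦ False; s ↦ False; t ↦ False; u ↦ False

Branch on q: set q = True.
The clause (¬u) is unit, so u = False.
Branch on r: set r = False.
The clause (¬s) is unit, so s = False.
The clause (¬t) is unit, so t = False.
The clause (p) is unit, so p = True.
Every clause now holds.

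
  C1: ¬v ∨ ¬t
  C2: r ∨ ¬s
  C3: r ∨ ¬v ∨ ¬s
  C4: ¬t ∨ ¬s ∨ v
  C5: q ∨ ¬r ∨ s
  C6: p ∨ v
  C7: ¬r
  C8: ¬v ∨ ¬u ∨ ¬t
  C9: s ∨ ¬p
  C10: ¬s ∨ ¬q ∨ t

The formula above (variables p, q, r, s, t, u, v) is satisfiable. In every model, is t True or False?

False

Suppose t = True.
The clause (¬v) is unit, so v = False.
The clause (¬s) is unit, so s = False.
The clause (p) is unit, so p = True.
Now (¬p) is unsatisfied and unit — conflict.
So every satisfying assignment has t = False.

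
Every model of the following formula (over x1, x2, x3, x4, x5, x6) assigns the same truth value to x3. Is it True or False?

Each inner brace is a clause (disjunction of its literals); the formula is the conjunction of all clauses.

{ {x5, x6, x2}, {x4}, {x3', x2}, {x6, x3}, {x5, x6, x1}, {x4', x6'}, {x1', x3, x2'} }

True

Suppose x3 = 0.
(x4) alone gives x4 = 1.
(x6) alone gives x6 = 1.
But (x6') is also a unit clause — contradiction.
So every satisfying assignment has x3 = True.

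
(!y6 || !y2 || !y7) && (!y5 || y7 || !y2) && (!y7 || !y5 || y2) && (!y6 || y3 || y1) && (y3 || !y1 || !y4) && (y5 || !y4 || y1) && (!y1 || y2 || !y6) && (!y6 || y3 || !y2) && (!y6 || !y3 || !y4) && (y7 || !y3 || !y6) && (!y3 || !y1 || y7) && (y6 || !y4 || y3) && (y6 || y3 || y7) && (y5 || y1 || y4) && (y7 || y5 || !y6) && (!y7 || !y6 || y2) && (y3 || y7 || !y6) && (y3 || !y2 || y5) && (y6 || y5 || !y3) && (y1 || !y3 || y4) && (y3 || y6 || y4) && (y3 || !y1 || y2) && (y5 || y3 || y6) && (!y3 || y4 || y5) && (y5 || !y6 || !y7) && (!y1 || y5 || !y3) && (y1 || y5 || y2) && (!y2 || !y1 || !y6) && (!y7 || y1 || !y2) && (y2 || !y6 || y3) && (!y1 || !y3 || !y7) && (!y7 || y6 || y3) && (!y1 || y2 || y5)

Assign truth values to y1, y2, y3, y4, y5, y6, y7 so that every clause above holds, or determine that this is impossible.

y1: false, y2: false, y3: true, y4: true, y5: true, y6: false, y7: false

Try y6 = false.
Try y4 = true.
From the singleton clause (y3), y3 = true.
From the singleton clause (y5), y5 = true.
Try y7 = false.
From the singleton clause (!y2), y2 = false.
From the singleton clause (!y1), y1 = false.
Every clause now holds.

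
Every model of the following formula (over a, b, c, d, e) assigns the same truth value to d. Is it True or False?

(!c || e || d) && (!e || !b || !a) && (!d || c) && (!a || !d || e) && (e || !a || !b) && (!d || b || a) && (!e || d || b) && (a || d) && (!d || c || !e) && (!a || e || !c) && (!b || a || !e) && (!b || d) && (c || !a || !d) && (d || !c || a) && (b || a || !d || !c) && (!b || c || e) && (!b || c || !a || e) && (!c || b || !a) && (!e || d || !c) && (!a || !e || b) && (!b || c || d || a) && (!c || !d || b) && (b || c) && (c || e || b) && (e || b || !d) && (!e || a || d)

True

Suppose d = false.
Unit clause (a) forces a = true.
Unit clause (!b) forces b = false.
Unit clause (!e) forces e = false.
Unit clause (!c) forces c = false.
That conflicts with the unit clause (c).
So every satisfying assignment has d = True.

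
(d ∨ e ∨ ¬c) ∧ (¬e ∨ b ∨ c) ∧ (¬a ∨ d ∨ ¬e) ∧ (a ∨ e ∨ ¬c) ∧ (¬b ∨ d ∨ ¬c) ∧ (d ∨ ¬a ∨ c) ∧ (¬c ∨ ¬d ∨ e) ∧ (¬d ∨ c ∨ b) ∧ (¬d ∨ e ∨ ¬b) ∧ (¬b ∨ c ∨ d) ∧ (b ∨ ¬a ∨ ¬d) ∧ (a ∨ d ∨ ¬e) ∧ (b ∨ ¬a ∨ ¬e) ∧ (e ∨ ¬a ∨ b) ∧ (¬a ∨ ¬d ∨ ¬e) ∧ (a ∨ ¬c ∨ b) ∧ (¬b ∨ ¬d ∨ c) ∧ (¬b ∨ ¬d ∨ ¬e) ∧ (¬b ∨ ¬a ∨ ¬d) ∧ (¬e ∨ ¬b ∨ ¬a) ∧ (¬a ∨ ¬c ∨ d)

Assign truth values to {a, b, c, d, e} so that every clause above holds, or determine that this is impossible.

Branch on d: set d = False.
Branch on e: set e = False.
Unit clause (¬c) forces c = False.
Unit clause (¬a) forces a = False.
Unit clause (¬b) forces b = False.
All clauses are satisfied.

a ↦ False; b ↦ False; c ↦ False; d ↦ False; e ↦ False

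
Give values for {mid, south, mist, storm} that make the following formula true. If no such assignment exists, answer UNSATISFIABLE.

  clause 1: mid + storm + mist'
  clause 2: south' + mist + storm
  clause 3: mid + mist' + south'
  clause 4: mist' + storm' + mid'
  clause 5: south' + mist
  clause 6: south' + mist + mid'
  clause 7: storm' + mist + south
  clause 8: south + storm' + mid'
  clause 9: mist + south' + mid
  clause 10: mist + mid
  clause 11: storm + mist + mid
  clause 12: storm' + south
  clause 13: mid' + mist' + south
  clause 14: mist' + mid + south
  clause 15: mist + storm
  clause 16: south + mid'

mid: 1; south: 1; mist: 1; storm: 0

Branch on south: set south = 1.
The clause (mist) is unit, so mist = 1.
The clause (mid) is unit, so mid = 1.
The clause (storm') is unit, so storm = 0.
This assignment satisfies each clause.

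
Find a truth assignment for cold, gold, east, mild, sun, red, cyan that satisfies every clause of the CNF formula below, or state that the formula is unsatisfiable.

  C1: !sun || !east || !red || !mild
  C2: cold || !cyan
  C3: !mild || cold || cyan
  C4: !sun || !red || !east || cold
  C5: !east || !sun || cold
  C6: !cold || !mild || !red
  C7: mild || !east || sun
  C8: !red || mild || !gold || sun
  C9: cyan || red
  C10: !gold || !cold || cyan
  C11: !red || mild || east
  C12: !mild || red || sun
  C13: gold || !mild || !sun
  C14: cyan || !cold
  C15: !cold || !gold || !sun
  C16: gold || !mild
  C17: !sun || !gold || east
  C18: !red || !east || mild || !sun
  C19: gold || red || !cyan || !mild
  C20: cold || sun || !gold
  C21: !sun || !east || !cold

cold: true; gold: true; east: false; mild: false; sun: false; red: false; cyan: true

Suppose cold = true.
Unit clause (cyan) forces cyan = true.
Suppose mild = false.
Suppose east = false.
Unit clause (!red) forces red = false.
Suppose gold = true.
Unit clause (!sun) forces sun = false.
This assignment satisfies each clause.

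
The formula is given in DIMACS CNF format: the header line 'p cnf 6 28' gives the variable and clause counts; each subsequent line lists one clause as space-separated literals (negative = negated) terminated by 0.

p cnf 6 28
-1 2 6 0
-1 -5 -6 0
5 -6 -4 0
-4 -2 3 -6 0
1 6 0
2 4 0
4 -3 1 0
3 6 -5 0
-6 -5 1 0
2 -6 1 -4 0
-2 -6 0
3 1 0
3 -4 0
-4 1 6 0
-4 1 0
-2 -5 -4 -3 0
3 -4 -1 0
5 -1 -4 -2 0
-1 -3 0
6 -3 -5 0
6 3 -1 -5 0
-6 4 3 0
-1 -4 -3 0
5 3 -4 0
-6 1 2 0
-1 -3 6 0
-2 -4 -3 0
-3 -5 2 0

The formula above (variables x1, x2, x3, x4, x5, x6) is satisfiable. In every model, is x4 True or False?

Suppose x4 = True.
The clause (x3) is unit, so x3 = True.
The clause (x1) is unit, so x1 = True.
Now (¬x1) is unsatisfied and unit — conflict.
So every satisfying assignment has x4 = False.

False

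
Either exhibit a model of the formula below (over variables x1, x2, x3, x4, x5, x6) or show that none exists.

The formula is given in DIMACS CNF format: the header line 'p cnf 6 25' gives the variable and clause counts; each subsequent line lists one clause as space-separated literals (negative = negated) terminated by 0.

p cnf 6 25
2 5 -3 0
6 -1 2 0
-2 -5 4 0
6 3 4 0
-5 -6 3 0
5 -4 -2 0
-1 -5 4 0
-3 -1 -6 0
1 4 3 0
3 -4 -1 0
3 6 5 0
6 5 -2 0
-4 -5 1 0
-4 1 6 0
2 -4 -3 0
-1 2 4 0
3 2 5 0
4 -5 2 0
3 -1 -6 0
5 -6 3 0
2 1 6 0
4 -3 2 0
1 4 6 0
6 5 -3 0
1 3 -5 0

x1=True,  x2=True,  x3=True,  x4=True,  x5=True,  x6=False

Branch on x2: set x2 = True.
Branch on x5: set x5 = True.
From the singleton clause (x4), x4 = True.
From the singleton clause (x1), x1 = True.
From the singleton clause (x3), x3 = True.
From the singleton clause (¬x6), x6 = False.
Every clause now holds.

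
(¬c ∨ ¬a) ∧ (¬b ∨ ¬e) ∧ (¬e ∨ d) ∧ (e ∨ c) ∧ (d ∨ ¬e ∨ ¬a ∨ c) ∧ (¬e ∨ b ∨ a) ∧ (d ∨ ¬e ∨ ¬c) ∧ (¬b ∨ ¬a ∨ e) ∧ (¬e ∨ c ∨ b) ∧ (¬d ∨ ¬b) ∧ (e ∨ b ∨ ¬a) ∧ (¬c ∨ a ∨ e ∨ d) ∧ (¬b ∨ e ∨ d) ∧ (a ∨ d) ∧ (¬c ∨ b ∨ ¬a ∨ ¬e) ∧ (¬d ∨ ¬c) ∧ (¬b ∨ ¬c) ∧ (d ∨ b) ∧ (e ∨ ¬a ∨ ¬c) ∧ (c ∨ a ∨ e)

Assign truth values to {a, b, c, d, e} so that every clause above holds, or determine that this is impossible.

UNSATISFIABLE

Try c = False.
(e) alone gives e = True.
(¬b) alone gives b = False.
But (b) is also a unit clause — contradiction.
That branch fails; take c = True instead.
(¬a) alone gives a = False.
(d) alone gives d = True.
But (¬d) is also a unit clause — contradiction.
Neither c = True nor c = False works.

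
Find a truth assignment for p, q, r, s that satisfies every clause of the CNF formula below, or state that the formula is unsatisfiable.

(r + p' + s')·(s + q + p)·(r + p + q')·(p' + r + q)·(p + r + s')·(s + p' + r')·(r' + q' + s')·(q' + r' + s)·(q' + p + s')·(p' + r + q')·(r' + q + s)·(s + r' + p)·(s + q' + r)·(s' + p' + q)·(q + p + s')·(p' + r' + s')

UNSATISFIABLE

Try r = 1.
Try s = 1.
Unit clause (q') forces q = 0.
Unit clause (p') forces p = 0.
But (p) is also a unit clause — contradiction.
So s must be the other value — set s = 0.
Unit clause (p') forces p = 0.
But (p) is also a unit clause — contradiction.
Neither s = 1 nor s = 0 works.
So r must be the other value — set r = 0.
Try p = 0.
Unit clause (q') forces q = 0.
Unit clause (s) forces s = 1.
But (s') is also a unit clause — contradiction.
So p must be the other value — set p = 1.
Unit clause (s') forces s = 0.
Unit clause (q) forces q = 1.
But (q') is also a unit clause — contradiction.
Neither p = 1 nor p = 0 works.
Neither r = 1 nor r = 0 works.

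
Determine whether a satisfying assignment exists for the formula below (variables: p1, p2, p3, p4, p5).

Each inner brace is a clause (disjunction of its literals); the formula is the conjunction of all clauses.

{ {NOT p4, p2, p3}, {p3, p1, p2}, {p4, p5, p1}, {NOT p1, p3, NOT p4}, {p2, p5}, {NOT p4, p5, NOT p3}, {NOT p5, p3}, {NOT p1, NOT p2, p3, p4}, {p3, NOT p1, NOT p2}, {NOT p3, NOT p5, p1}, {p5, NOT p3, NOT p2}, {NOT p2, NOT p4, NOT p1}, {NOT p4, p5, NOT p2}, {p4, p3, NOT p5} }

Case p2 = false:
From the singleton clause (p5), p5 = true.
From the singleton clause (p3), p3 = true.
From the singleton clause (p1), p1 = true.
No clause remains; p4 is free.
A satisfying assignment: p1=true,  p2=false,  p3=true,  p4=true,  p5=true.

Yes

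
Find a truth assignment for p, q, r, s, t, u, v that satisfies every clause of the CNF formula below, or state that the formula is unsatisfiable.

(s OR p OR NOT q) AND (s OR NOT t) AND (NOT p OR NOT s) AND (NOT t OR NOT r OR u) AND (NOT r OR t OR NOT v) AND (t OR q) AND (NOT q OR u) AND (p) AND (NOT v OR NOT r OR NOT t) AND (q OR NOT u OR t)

p=true, q=true, r=false, s=false, t=false, u=true, v=false

(p) alone gives p = true.
(NOT s) alone gives s = false.
(NOT t) alone gives t = false.
(q) alone gives q = true.
(u) alone gives u = true.
Try r = false.
No clause remains; v is free.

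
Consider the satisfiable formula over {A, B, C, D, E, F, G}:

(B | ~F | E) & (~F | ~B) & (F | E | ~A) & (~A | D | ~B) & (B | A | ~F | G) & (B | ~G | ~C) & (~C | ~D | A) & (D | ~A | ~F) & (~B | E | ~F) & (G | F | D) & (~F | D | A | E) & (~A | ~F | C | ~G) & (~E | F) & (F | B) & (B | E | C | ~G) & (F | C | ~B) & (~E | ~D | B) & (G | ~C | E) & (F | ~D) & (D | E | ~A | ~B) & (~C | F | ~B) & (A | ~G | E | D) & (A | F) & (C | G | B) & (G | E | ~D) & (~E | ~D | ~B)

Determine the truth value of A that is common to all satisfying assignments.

Suppose A = 1.
Branch on F: set F = 0.
Unit clause (E) forces E = 1.
Now (~E) is unsatisfied and unit — conflict.
Backtrack on F: now try F = 1.
Unit clause (~B) forces B = 0.
Unit clause (E) forces E = 1.
Unit clause (D) forces D = 1.
Now (~D) is unsatisfied and unit — conflict.
Neither F = 1 nor F = 0 works.
So every satisfying assignment has A = False.

False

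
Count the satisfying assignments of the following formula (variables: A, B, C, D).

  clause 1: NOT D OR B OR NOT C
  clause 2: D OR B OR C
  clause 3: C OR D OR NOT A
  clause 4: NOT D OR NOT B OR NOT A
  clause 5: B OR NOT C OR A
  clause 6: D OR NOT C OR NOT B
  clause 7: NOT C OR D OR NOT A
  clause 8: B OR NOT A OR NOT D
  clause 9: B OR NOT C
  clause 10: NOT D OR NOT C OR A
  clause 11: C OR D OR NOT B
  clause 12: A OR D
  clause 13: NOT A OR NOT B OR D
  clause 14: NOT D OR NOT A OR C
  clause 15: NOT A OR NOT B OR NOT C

There are 2^4 = 16 truth assignments over (A, B, C, D).
Check each against the 15 clauses (columns in the order A, B, C, D):
  F F F F  ✗ fails (D OR B OR C)
  F F F T  ✓ satisfies all
  F F T F  ✗ fails (B OR NOT C OR A)
  F F T T  ✗ fails (NOT D OR B OR NOT C)
  F T F F  ✗ fails (C OR D OR NOT B)
  F T F T  ✓ satisfies all
  F T T F  ✗ fails (D OR NOT C OR NOT B)
  F T T T  ✗ fails (NOT D OR NOT C OR A)
  T F F F  ✗ fails (D OR B OR C)
  T F F T  ✗ fails (B OR NOT A OR NOT D)
  T F T F  ✗ fails (NOT C OR D OR NOT A)
  T F T T  ✗ fails (NOT D OR B OR NOT C)
  T T F F  ✗ fails (C OR D OR NOT A)
  T T F T  ✗ fails (NOT D OR NOT B OR NOT A)
  T T T F  ✗ fails (D OR NOT C OR NOT B)
  T T T T  ✗ fails (NOT D OR NOT B OR NOT A)
2 of the 16 rows are models.

2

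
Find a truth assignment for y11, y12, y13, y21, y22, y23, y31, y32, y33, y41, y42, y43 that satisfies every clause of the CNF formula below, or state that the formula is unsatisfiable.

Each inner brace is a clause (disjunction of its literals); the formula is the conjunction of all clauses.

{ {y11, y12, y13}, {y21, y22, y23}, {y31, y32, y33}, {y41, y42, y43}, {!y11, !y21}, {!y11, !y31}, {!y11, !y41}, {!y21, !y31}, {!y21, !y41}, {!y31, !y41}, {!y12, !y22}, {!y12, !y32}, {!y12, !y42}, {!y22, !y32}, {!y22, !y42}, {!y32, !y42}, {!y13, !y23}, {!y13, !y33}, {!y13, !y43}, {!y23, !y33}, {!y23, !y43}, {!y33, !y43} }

UNSATISFIABLE

Case y11 = false:
Case y12 = true:
Unit clause (!y22) forces y22 = false.
Unit clause (!y32) forces y32 = false.
Unit clause (!y42) forces y42 = false.
Case y21 = true:
Unit clause (!y31) forces y31 = false.
Unit clause (y33) forces y33 = true.
Unit clause (!y41) forces y41 = false.
Unit clause (y43) forces y43 = true.
But (!y43) is also a unit clause — contradiction.
So y21 must be the other value — set y21 = false.
Unit clause (y23) forces y23 = true.
Unit clause (!y13) forces y13 = false.
Unit clause (!y33) forces y33 = false.
Unit clause (y31) forces y31 = true.
Unit clause (!y41) forces y41 = false.
Unit clause (y43) forces y43 = true.
But (!y43) is also a unit clause — contradiction.
Both values of y21 lead to a conflict.
So y12 must be the other value — set y12 = false.
Unit clause (y13) forces y13 = true.
Unit clause (!y23) forces y23 = false.
Unit clause (!y33) forces y33 = false.
Unit clause (!y43) forces y43 = false.
Case y21 = true:
Unit clause (!y31) forces y31 = false.
Unit clause (y32) forces y32 = true.
Unit clause (!y41) forces y41 = false.
Unit clause (y42) forces y42 = true.
But (!y42) is also a unit clause — contradiction.
So y21 must be the other value — set y21 = false.
Unit clause (y22) forces y22 = true.
Unit clause (!y32) forces y32 = false.
Unit clause (y31) forces y31 = true.
Unit clause (!y41) forces y41 = false.
Unit clause (y42) forces y42 = true.
But (!y42) is also a unit clause — contradiction.
Both values of y21 lead to a conflict.
Both values of y12 lead to a conflict.
So y11 must be the other value — set y11 = true.
Unit clause (!y21) forces y21 = false.
Unit clause (!y31) forces y31 = false.
Unit clause (!y41) forces y41 = false.
Case y22 = true:
Unit clause (!y12) forces y12 = false.
Unit clause (!y32) forces y32 = false.
Unit clause (y33) forces y33 = true.
Unit clause (!y42) forces y42 = false.
Unit clause (y43) forces y43 = true.
But (!y43) is also a unit clause — contradiction.
So y22 must be the other value — set y22 = false.
Unit clause (y23) forces y23 = true.
Unit clause (!y13) forces y13 = false.
Unit clause (!y33) forces y33 = false.
Unit clause (y32) forces y32 = true.
Unit clause (!y12) forces y12 = false.
Unit clause (!y42) forces y42 = false.
Unit clause (y43) forces y43 = true.
But (!y43) is also a unit clause — contradiction.
Both values of y22 lead to a conflict.
Both values of y11 lead to a conflict.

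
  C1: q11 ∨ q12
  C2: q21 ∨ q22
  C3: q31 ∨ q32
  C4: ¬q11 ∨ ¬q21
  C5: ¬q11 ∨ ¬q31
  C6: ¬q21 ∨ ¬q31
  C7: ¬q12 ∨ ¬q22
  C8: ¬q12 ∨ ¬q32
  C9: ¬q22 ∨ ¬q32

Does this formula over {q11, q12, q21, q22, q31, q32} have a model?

Unsatisfiable

Try q11 = True.
From the singleton clause (¬q21), q21 = False.
From the singleton clause (q22), q22 = True.
From the singleton clause (¬q31), q31 = False.
From the singleton clause (q32), q32 = True.
Now (¬q32) is unsatisfied and unit — conflict.
Backtrack on q11: now try q11 = False.
From the singleton clause (q12), q12 = True.
From the singleton clause (¬q22), q22 = False.
From the singleton clause (q21), q21 = True.
From the singleton clause (¬q31), q31 = False.
From the singleton clause (q32), q32 = True.
Now (¬q32) is unsatisfied and unit — conflict.
Neither q11 = True nor q11 = False works.
No assignment satisfies every clause.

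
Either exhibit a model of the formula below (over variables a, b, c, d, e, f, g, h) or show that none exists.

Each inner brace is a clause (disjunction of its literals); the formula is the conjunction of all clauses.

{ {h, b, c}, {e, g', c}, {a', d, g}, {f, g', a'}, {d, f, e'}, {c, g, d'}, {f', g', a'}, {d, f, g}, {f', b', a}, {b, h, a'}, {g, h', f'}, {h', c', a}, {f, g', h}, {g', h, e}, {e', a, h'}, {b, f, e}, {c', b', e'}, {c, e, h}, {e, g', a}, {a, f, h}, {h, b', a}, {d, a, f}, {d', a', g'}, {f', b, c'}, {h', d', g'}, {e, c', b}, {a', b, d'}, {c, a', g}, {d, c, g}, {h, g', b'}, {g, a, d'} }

Case h = 1:
Case g = 0:
Unit clause (f') forces f = 0.
Unit clause (d) forces d = 1.
Unit clause (c) forces c = 1.
Unit clause (a) forces a = 1.
Unit clause (b) forces b = 1.
Unit clause (e') forces e = 0.
All clauses are satisfied.

a ↦ 1, b ↦ 1, c ↦ 1, d ↦ 1, e ↦ 0, f ↦ 0, g ↦ 0, h ↦ 1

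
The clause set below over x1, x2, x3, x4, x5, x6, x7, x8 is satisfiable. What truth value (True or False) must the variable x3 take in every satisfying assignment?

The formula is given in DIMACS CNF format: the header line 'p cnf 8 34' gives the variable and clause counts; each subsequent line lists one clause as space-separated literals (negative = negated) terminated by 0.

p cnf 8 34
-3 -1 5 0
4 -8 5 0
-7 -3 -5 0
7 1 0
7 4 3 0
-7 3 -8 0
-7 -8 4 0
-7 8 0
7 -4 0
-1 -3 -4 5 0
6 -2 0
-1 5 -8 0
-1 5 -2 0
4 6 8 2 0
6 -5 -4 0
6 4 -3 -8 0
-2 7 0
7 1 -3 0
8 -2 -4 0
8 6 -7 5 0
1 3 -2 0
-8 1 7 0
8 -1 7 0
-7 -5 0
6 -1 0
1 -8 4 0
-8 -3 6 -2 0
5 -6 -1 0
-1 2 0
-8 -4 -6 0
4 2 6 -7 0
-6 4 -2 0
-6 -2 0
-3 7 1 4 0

True

Suppose x3 = False.
Suppose x7 = True.
From the singleton clause (¬x8), x8 = False.
But (x8) is also a unit clause — contradiction.
So x7 must be the other value — set x7 = False.
From the singleton clause (x1), x1 = True.
From the singleton clause (x4), x4 = True.
But (¬x4) is also a unit clause — contradiction.
Either choice for x7 ends in contradiction.
So every satisfying assignment has x3 = True.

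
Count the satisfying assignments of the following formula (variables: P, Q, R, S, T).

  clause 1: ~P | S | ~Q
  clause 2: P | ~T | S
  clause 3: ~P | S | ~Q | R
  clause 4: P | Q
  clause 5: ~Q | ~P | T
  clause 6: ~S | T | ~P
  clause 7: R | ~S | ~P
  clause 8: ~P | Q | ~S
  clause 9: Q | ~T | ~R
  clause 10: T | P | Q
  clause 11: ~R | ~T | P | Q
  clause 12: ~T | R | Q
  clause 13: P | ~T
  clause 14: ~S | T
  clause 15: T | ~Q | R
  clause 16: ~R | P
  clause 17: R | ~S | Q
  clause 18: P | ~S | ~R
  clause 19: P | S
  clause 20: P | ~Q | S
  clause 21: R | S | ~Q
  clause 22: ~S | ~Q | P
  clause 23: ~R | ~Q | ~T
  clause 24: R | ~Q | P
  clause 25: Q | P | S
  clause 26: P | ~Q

2

There are 2^5 = 32 truth assignments over (P, Q, R, S, T).
Split on Q. With Q = 1, the clauses containing Q are satisfied and ~Q drops from the rest; 0 of the 2^4 = 16 assignments to the other variables satisfy what remains.
With Q = 0, by the same count on the reduced clause set, 2 assignments work.
Total: 0 + 2 = 2.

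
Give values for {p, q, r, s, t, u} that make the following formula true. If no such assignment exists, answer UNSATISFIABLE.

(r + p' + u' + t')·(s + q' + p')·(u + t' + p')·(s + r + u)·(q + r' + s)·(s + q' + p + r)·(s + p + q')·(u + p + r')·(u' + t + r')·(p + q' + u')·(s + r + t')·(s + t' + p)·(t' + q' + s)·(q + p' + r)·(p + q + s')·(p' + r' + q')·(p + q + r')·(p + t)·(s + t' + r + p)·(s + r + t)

Suppose p = 1.
Suppose s = 1.
Suppose u = 0.
Unit clause (t') forces t = 0.
Suppose q = 1.
Unit clause (r') forces r = 0.
Every clause now holds.

p ↦ 1, q ↦ 1, r ↦ 0, s ↦ 1, t ↦ 0, u ↦ 0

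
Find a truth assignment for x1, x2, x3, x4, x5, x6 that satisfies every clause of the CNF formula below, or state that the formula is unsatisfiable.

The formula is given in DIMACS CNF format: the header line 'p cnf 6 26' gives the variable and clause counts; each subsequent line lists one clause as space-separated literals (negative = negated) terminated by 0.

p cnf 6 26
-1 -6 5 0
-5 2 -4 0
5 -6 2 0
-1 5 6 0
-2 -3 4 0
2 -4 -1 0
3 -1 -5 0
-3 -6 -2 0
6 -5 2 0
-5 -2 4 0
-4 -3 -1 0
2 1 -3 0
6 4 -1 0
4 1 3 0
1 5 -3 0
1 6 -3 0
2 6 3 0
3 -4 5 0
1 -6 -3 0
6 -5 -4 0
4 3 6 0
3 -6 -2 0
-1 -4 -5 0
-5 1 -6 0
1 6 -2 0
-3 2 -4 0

x1=True, x2=False, x3=True, x4=False, x5=True, x6=True

Branch on x1: set x1 = True.
Branch on x6: set x6 = True.
The clause (x5) is unit, so x5 = True.
The clause (x3) is unit, so x3 = True.
The clause (¬x2) is unit, so x2 = False.
The clause (¬x4) is unit, so x4 = False.
This assignment satisfies each clause.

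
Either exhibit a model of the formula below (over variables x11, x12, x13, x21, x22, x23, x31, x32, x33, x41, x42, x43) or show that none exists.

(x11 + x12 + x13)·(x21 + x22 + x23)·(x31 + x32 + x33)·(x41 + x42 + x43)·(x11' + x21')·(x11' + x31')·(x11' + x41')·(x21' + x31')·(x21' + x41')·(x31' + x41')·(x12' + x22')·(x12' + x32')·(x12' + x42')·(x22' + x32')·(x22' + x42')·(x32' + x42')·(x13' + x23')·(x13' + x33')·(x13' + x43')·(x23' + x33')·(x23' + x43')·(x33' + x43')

UNSATISFIABLE

Suppose x11 = 0.
Suppose x12 = 1.
Unit clause (x22') forces x22 = 0.
Unit clause (x32') forces x32 = 0.
Unit clause (x42') forces x42 = 0.
Suppose x21 = 1.
Unit clause (x31') forces x31 = 0.
Unit clause (x33) forces x33 = 1.
Unit clause (x41') forces x41 = 0.
Unit clause (x43) forces x43 = 1.
But (x43') is also a unit clause — contradiction.
Undo x21 and try x21 = 0.
Unit clause (x23) forces x23 = 1.
Unit clause (x13') forces x13 = 0.
Unit clause (x33') forces x33 = 0.
Unit clause (x31) forces x31 = 1.
Unit clause (x41') forces x41 = 0.
Unit clause (x43) forces x43 = 1.
But (x43') is also a unit clause — contradiction.
Either choice for x21 ends in contradiction.
Undo x12 and try x12 = 0.
Unit clause (x13) forces x13 = 1.
Unit clause (x23') forces x23 = 0.
Unit clause (x33') forces x33 = 0.
Unit clause (x43') forces x43 = 0.
Suppose x21 = 1.
Unit clause (x31') forces x31 = 0.
Unit clause (x32) forces x32 = 1.
Unit clause (x41') forces x41 = 0.
Unit clause (x42) forces x42 = 1.
But (x42') is also a unit clause — contradiction.
Undo x21 and try x21 = 0.
Unit clause (x22) forces x22 = 1.
Unit clause (x32') forces x32 = 0.
Unit clause (x31) forces x31 = 1.
Unit clause (x41') forces x41 = 0.
Unit clause (x42) forces x42 = 1.
But (x42') is also a unit clause — contradiction.
Either choice for x21 ends in contradiction.
Either choice for x12 ends in contradiction.
Undo x11 and try x11 = 1.
Unit clause (x21') forces x21 = 0.
Unit clause (x31') forces x31 = 0.
Unit clause (x41') forces x41 = 0.
Suppose x22 = 1.
Unit clause (x12') forces x12 = 0.
Unit clause (x32') forces x32 = 0.
Unit clause (x33) forces x33 = 1.
Unit clause (x42') forces x42 = 0.
Unit clause (x43) forces x43 = 1.
But (x43') is also a unit clause — contradiction.
Undo x22 and try x22 = 0.
Unit clause (x23) forces x23 = 1.
Unit clause (x13') forces x13 = 0.
Unit clause (x33') forces x33 = 0.
Unit clause (x32) forces x32 = 1.
Unit clause (x12') forces x12 = 0.
Unit clause (x42') forces x42 = 0.
Unit clause (x43) forces x43 = 1.
But (x43') is also a unit clause — contradiction.
Either choice for x22 ends in contradiction.
Either choice for x11 ends in contradiction.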